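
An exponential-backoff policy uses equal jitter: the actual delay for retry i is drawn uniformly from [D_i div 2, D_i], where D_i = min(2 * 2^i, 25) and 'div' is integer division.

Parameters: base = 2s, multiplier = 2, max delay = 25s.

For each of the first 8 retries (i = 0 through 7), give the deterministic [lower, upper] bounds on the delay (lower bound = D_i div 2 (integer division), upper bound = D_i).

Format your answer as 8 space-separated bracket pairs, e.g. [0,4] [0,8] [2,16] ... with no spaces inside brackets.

Computing bounds per retry:
  i=0: D_i=min(2*2^0,25)=2, bounds=[1,2]
  i=1: D_i=min(2*2^1,25)=4, bounds=[2,4]
  i=2: D_i=min(2*2^2,25)=8, bounds=[4,8]
  i=3: D_i=min(2*2^3,25)=16, bounds=[8,16]
  i=4: D_i=min(2*2^4,25)=25, bounds=[12,25]
  i=5: D_i=min(2*2^5,25)=25, bounds=[12,25]
  i=6: D_i=min(2*2^6,25)=25, bounds=[12,25]
  i=7: D_i=min(2*2^7,25)=25, bounds=[12,25]

Answer: [1,2] [2,4] [4,8] [8,16] [12,25] [12,25] [12,25] [12,25]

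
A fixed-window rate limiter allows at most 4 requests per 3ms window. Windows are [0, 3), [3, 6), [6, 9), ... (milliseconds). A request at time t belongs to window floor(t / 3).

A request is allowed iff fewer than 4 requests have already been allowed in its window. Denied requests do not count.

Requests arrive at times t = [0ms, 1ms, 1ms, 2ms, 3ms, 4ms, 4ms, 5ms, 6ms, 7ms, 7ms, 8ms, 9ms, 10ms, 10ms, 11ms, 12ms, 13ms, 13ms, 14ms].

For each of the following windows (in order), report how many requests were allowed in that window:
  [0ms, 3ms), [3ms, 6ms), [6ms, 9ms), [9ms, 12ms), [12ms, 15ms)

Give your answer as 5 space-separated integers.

Processing requests:
  req#1 t=0ms (window 0): ALLOW
  req#2 t=1ms (window 0): ALLOW
  req#3 t=1ms (window 0): ALLOW
  req#4 t=2ms (window 0): ALLOW
  req#5 t=3ms (window 1): ALLOW
  req#6 t=4ms (window 1): ALLOW
  req#7 t=4ms (window 1): ALLOW
  req#8 t=5ms (window 1): ALLOW
  req#9 t=6ms (window 2): ALLOW
  req#10 t=7ms (window 2): ALLOW
  req#11 t=7ms (window 2): ALLOW
  req#12 t=8ms (window 2): ALLOW
  req#13 t=9ms (window 3): ALLOW
  req#14 t=10ms (window 3): ALLOW
  req#15 t=10ms (window 3): ALLOW
  req#16 t=11ms (window 3): ALLOW
  req#17 t=12ms (window 4): ALLOW
  req#18 t=13ms (window 4): ALLOW
  req#19 t=13ms (window 4): ALLOW
  req#20 t=14ms (window 4): ALLOW

Allowed counts by window: 4 4 4 4 4

Answer: 4 4 4 4 4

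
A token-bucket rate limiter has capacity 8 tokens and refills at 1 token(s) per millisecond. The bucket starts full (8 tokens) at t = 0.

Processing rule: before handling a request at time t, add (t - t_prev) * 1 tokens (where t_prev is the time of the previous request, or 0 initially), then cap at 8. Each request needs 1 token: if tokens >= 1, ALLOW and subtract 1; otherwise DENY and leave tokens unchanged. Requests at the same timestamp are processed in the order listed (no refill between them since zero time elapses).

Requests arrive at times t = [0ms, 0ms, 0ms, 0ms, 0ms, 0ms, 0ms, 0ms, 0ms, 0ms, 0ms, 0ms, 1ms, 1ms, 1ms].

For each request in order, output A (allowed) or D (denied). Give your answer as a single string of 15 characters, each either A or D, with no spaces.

Answer: AAAAAAAADDDDADD

Derivation:
Simulating step by step:
  req#1 t=0ms: ALLOW
  req#2 t=0ms: ALLOW
  req#3 t=0ms: ALLOW
  req#4 t=0ms: ALLOW
  req#5 t=0ms: ALLOW
  req#6 t=0ms: ALLOW
  req#7 t=0ms: ALLOW
  req#8 t=0ms: ALLOW
  req#9 t=0ms: DENY
  req#10 t=0ms: DENY
  req#11 t=0ms: DENY
  req#12 t=0ms: DENY
  req#13 t=1ms: ALLOW
  req#14 t=1ms: DENY
  req#15 t=1ms: DENY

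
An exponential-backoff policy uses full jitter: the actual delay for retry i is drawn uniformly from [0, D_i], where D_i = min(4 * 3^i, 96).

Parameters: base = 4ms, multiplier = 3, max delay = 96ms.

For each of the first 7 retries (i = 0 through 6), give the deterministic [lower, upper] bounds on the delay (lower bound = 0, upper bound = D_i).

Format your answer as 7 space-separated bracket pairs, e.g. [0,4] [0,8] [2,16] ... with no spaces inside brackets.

Answer: [0,4] [0,12] [0,36] [0,96] [0,96] [0,96] [0,96]

Derivation:
Computing bounds per retry:
  i=0: D_i=min(4*3^0,96)=4, bounds=[0,4]
  i=1: D_i=min(4*3^1,96)=12, bounds=[0,12]
  i=2: D_i=min(4*3^2,96)=36, bounds=[0,36]
  i=3: D_i=min(4*3^3,96)=96, bounds=[0,96]
  i=4: D_i=min(4*3^4,96)=96, bounds=[0,96]
  i=5: D_i=min(4*3^5,96)=96, bounds=[0,96]
  i=6: D_i=min(4*3^6,96)=96, bounds=[0,96]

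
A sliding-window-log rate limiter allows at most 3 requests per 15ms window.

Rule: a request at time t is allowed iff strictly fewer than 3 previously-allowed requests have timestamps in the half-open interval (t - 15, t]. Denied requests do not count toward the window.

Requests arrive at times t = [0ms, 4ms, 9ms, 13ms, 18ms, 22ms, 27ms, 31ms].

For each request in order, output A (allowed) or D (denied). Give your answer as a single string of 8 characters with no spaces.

Tracking allowed requests in the window:
  req#1 t=0ms: ALLOW
  req#2 t=4ms: ALLOW
  req#3 t=9ms: ALLOW
  req#4 t=13ms: DENY
  req#5 t=18ms: ALLOW
  req#6 t=22ms: ALLOW
  req#7 t=27ms: ALLOW
  req#8 t=31ms: DENY

Answer: AAADAAAD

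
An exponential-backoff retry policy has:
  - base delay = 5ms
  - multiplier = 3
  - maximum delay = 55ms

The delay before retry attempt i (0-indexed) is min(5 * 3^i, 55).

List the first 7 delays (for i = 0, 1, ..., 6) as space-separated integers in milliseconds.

Computing each delay:
  i=0: min(5*3^0, 55) = 5
  i=1: min(5*3^1, 55) = 15
  i=2: min(5*3^2, 55) = 45
  i=3: min(5*3^3, 55) = 55
  i=4: min(5*3^4, 55) = 55
  i=5: min(5*3^5, 55) = 55
  i=6: min(5*3^6, 55) = 55

Answer: 5 15 45 55 55 55 55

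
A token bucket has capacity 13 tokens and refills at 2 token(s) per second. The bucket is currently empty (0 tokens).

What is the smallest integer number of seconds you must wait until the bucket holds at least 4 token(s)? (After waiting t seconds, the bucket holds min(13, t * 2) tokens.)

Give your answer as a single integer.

Need t * 2 >= 4, so t >= 4/2.
Smallest integer t = ceil(4/2) = 2.

Answer: 2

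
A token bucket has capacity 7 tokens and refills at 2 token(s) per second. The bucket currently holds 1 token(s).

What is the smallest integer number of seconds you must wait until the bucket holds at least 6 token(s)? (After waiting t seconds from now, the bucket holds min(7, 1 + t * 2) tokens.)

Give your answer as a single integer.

Need 1 + t * 2 >= 6, so t >= 5/2.
Smallest integer t = ceil(5/2) = 3.

Answer: 3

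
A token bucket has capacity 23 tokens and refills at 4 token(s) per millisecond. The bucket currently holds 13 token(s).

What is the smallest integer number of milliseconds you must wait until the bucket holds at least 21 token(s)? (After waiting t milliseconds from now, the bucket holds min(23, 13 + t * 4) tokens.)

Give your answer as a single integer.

Answer: 2

Derivation:
Need 13 + t * 4 >= 21, so t >= 8/4.
Smallest integer t = ceil(8/4) = 2.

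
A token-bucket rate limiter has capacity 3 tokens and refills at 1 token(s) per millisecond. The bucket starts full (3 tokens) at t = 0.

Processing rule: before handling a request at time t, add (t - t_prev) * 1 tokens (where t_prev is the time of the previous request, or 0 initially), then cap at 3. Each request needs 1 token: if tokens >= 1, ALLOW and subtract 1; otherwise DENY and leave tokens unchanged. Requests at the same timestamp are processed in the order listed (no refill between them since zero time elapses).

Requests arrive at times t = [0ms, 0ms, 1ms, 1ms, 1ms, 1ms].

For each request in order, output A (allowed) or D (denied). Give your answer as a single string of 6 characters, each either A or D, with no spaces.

Answer: AAAADD

Derivation:
Simulating step by step:
  req#1 t=0ms: ALLOW
  req#2 t=0ms: ALLOW
  req#3 t=1ms: ALLOW
  req#4 t=1ms: ALLOW
  req#5 t=1ms: DENY
  req#6 t=1ms: DENY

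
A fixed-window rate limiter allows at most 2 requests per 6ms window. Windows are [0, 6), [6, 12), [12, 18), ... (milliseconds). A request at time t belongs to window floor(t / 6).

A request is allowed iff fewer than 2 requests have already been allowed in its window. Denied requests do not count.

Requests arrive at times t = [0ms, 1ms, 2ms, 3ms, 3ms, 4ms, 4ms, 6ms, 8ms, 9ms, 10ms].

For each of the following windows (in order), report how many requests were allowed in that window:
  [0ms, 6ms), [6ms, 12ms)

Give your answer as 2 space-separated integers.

Answer: 2 2

Derivation:
Processing requests:
  req#1 t=0ms (window 0): ALLOW
  req#2 t=1ms (window 0): ALLOW
  req#3 t=2ms (window 0): DENY
  req#4 t=3ms (window 0): DENY
  req#5 t=3ms (window 0): DENY
  req#6 t=4ms (window 0): DENY
  req#7 t=4ms (window 0): DENY
  req#8 t=6ms (window 1): ALLOW
  req#9 t=8ms (window 1): ALLOW
  req#10 t=9ms (window 1): DENY
  req#11 t=10ms (window 1): DENY

Allowed counts by window: 2 2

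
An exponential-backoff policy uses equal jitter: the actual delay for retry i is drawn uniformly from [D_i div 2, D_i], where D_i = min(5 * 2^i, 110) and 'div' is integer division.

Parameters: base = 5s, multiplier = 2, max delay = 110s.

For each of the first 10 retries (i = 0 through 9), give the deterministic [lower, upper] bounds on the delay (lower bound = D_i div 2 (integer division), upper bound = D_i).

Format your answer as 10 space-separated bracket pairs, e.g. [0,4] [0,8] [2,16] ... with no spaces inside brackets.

Answer: [2,5] [5,10] [10,20] [20,40] [40,80] [55,110] [55,110] [55,110] [55,110] [55,110]

Derivation:
Computing bounds per retry:
  i=0: D_i=min(5*2^0,110)=5, bounds=[2,5]
  i=1: D_i=min(5*2^1,110)=10, bounds=[5,10]
  i=2: D_i=min(5*2^2,110)=20, bounds=[10,20]
  i=3: D_i=min(5*2^3,110)=40, bounds=[20,40]
  i=4: D_i=min(5*2^4,110)=80, bounds=[40,80]
  i=5: D_i=min(5*2^5,110)=110, bounds=[55,110]
  i=6: D_i=min(5*2^6,110)=110, bounds=[55,110]
  i=7: D_i=min(5*2^7,110)=110, bounds=[55,110]
  i=8: D_i=min(5*2^8,110)=110, bounds=[55,110]
  i=9: D_i=min(5*2^9,110)=110, bounds=[55,110]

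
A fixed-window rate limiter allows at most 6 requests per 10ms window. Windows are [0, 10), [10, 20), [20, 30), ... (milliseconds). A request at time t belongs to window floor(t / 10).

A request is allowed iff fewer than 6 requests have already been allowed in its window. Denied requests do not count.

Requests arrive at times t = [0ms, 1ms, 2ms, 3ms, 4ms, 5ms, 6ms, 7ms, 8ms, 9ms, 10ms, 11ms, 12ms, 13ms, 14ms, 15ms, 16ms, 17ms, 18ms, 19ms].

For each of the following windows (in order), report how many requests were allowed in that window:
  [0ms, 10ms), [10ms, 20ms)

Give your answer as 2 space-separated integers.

Answer: 6 6

Derivation:
Processing requests:
  req#1 t=0ms (window 0): ALLOW
  req#2 t=1ms (window 0): ALLOW
  req#3 t=2ms (window 0): ALLOW
  req#4 t=3ms (window 0): ALLOW
  req#5 t=4ms (window 0): ALLOW
  req#6 t=5ms (window 0): ALLOW
  req#7 t=6ms (window 0): DENY
  req#8 t=7ms (window 0): DENY
  req#9 t=8ms (window 0): DENY
  req#10 t=9ms (window 0): DENY
  req#11 t=10ms (window 1): ALLOW
  req#12 t=11ms (window 1): ALLOW
  req#13 t=12ms (window 1): ALLOW
  req#14 t=13ms (window 1): ALLOW
  req#15 t=14ms (window 1): ALLOW
  req#16 t=15ms (window 1): ALLOW
  req#17 t=16ms (window 1): DENY
  req#18 t=17ms (window 1): DENY
  req#19 t=18ms (window 1): DENY
  req#20 t=19ms (window 1): DENY

Allowed counts by window: 6 6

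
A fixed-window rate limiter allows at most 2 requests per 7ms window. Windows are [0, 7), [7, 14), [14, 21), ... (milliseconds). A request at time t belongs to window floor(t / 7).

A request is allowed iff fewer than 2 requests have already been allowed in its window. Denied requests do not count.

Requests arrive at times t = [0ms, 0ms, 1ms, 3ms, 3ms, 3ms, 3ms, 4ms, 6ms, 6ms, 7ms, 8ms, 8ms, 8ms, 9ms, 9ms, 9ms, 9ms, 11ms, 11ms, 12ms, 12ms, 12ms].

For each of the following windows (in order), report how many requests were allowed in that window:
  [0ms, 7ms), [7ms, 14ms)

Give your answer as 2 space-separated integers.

Answer: 2 2

Derivation:
Processing requests:
  req#1 t=0ms (window 0): ALLOW
  req#2 t=0ms (window 0): ALLOW
  req#3 t=1ms (window 0): DENY
  req#4 t=3ms (window 0): DENY
  req#5 t=3ms (window 0): DENY
  req#6 t=3ms (window 0): DENY
  req#7 t=3ms (window 0): DENY
  req#8 t=4ms (window 0): DENY
  req#9 t=6ms (window 0): DENY
  req#10 t=6ms (window 0): DENY
  req#11 t=7ms (window 1): ALLOW
  req#12 t=8ms (window 1): ALLOW
  req#13 t=8ms (window 1): DENY
  req#14 t=8ms (window 1): DENY
  req#15 t=9ms (window 1): DENY
  req#16 t=9ms (window 1): DENY
  req#17 t=9ms (window 1): DENY
  req#18 t=9ms (window 1): DENY
  req#19 t=11ms (window 1): DENY
  req#20 t=11ms (window 1): DENY
  req#21 t=12ms (window 1): DENY
  req#22 t=12ms (window 1): DENY
  req#23 t=12ms (window 1): DENY

Allowed counts by window: 2 2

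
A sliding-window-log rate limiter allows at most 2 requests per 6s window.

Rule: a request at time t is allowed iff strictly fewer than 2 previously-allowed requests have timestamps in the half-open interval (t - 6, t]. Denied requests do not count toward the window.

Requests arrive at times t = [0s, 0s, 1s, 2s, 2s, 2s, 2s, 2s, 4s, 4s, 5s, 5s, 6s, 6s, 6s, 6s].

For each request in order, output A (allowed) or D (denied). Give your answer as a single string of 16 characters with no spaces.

Answer: AADDDDDDDDDDAADD

Derivation:
Tracking allowed requests in the window:
  req#1 t=0s: ALLOW
  req#2 t=0s: ALLOW
  req#3 t=1s: DENY
  req#4 t=2s: DENY
  req#5 t=2s: DENY
  req#6 t=2s: DENY
  req#7 t=2s: DENY
  req#8 t=2s: DENY
  req#9 t=4s: DENY
  req#10 t=4s: DENY
  req#11 t=5s: DENY
  req#12 t=5s: DENY
  req#13 t=6s: ALLOW
  req#14 t=6s: ALLOW
  req#15 t=6s: DENY
  req#16 t=6s: DENY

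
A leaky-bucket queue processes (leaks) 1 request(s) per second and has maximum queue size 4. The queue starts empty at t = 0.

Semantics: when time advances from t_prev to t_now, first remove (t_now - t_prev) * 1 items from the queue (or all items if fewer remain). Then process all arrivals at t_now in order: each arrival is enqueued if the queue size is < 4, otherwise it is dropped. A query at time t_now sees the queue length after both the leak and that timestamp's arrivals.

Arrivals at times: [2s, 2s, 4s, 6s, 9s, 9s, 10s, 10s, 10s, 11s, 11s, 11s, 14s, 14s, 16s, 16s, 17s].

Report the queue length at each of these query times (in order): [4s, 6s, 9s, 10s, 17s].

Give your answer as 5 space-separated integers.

Answer: 1 1 2 4 3

Derivation:
Queue lengths at query times:
  query t=4s: backlog = 1
  query t=6s: backlog = 1
  query t=9s: backlog = 2
  query t=10s: backlog = 4
  query t=17s: backlog = 3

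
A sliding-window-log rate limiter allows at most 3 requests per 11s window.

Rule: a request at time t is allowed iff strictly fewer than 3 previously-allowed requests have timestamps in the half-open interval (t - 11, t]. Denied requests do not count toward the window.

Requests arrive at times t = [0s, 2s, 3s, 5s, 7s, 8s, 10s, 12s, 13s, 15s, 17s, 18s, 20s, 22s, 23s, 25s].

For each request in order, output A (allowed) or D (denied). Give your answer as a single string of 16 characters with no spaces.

Tracking allowed requests in the window:
  req#1 t=0s: ALLOW
  req#2 t=2s: ALLOW
  req#3 t=3s: ALLOW
  req#4 t=5s: DENY
  req#5 t=7s: DENY
  req#6 t=8s: DENY
  req#7 t=10s: DENY
  req#8 t=12s: ALLOW
  req#9 t=13s: ALLOW
  req#10 t=15s: ALLOW
  req#11 t=17s: DENY
  req#12 t=18s: DENY
  req#13 t=20s: DENY
  req#14 t=22s: DENY
  req#15 t=23s: ALLOW
  req#16 t=25s: ALLOW

Answer: AAADDDDAAADDDDAA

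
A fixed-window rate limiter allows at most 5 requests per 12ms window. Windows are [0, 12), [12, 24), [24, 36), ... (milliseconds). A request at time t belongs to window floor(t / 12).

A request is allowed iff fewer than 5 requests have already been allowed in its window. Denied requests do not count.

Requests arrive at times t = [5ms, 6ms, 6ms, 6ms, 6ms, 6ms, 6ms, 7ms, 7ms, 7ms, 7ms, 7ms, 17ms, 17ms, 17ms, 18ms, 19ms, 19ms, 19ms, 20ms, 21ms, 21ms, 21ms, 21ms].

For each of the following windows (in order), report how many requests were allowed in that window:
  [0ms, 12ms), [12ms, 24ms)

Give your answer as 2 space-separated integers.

Answer: 5 5

Derivation:
Processing requests:
  req#1 t=5ms (window 0): ALLOW
  req#2 t=6ms (window 0): ALLOW
  req#3 t=6ms (window 0): ALLOW
  req#4 t=6ms (window 0): ALLOW
  req#5 t=6ms (window 0): ALLOW
  req#6 t=6ms (window 0): DENY
  req#7 t=6ms (window 0): DENY
  req#8 t=7ms (window 0): DENY
  req#9 t=7ms (window 0): DENY
  req#10 t=7ms (window 0): DENY
  req#11 t=7ms (window 0): DENY
  req#12 t=7ms (window 0): DENY
  req#13 t=17ms (window 1): ALLOW
  req#14 t=17ms (window 1): ALLOW
  req#15 t=17ms (window 1): ALLOW
  req#16 t=18ms (window 1): ALLOW
  req#17 t=19ms (window 1): ALLOW
  req#18 t=19ms (window 1): DENY
  req#19 t=19ms (window 1): DENY
  req#20 t=20ms (window 1): DENY
  req#21 t=21ms (window 1): DENY
  req#22 t=21ms (window 1): DENY
  req#23 t=21ms (window 1): DENY
  req#24 t=21ms (window 1): DENY

Allowed counts by window: 5 5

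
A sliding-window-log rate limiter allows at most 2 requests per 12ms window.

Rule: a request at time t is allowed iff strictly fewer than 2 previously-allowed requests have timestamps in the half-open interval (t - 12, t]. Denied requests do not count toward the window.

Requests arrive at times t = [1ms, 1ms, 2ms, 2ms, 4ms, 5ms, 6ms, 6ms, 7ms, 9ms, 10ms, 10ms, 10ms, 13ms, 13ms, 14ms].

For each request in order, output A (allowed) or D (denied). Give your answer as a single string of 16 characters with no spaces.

Tracking allowed requests in the window:
  req#1 t=1ms: ALLOW
  req#2 t=1ms: ALLOW
  req#3 t=2ms: DENY
  req#4 t=2ms: DENY
  req#5 t=4ms: DENY
  req#6 t=5ms: DENY
  req#7 t=6ms: DENY
  req#8 t=6ms: DENY
  req#9 t=7ms: DENY
  req#10 t=9ms: DENY
  req#11 t=10ms: DENY
  req#12 t=10ms: DENY
  req#13 t=10ms: DENY
  req#14 t=13ms: ALLOW
  req#15 t=13ms: ALLOW
  req#16 t=14ms: DENY

Answer: AADDDDDDDDDDDAAD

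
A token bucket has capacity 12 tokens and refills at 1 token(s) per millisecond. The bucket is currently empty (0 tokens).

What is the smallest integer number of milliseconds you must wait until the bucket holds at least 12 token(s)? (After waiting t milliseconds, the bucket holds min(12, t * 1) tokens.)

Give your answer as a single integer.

Answer: 12

Derivation:
Need t * 1 >= 12, so t >= 12/1.
Smallest integer t = ceil(12/1) = 12.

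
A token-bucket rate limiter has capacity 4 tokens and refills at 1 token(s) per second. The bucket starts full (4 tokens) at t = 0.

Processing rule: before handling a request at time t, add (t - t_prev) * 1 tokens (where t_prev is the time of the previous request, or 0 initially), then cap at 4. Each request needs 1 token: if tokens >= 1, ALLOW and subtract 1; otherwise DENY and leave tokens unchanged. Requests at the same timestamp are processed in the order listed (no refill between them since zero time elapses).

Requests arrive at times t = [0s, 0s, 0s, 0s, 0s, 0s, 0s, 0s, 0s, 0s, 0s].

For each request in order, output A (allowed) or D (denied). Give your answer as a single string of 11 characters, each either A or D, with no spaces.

Simulating step by step:
  req#1 t=0s: ALLOW
  req#2 t=0s: ALLOW
  req#3 t=0s: ALLOW
  req#4 t=0s: ALLOW
  req#5 t=0s: DENY
  req#6 t=0s: DENY
  req#7 t=0s: DENY
  req#8 t=0s: DENY
  req#9 t=0s: DENY
  req#10 t=0s: DENY
  req#11 t=0s: DENY

Answer: AAAADDDDDDD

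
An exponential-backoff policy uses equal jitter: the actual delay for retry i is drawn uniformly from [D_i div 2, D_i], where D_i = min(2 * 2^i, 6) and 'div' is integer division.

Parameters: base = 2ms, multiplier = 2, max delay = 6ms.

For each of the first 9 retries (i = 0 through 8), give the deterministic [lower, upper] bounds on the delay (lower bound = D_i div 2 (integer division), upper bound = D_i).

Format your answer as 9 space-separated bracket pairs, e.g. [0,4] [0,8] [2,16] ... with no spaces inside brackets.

Answer: [1,2] [2,4] [3,6] [3,6] [3,6] [3,6] [3,6] [3,6] [3,6]

Derivation:
Computing bounds per retry:
  i=0: D_i=min(2*2^0,6)=2, bounds=[1,2]
  i=1: D_i=min(2*2^1,6)=4, bounds=[2,4]
  i=2: D_i=min(2*2^2,6)=6, bounds=[3,6]
  i=3: D_i=min(2*2^3,6)=6, bounds=[3,6]
  i=4: D_i=min(2*2^4,6)=6, bounds=[3,6]
  i=5: D_i=min(2*2^5,6)=6, bounds=[3,6]
  i=6: D_i=min(2*2^6,6)=6, bounds=[3,6]
  i=7: D_i=min(2*2^7,6)=6, bounds=[3,6]
  i=8: D_i=min(2*2^8,6)=6, bounds=[3,6]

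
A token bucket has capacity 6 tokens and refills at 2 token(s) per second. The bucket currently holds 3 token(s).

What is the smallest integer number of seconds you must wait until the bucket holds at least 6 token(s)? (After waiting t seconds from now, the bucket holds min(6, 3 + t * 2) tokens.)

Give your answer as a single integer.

Answer: 2

Derivation:
Need 3 + t * 2 >= 6, so t >= 3/2.
Smallest integer t = ceil(3/2) = 2.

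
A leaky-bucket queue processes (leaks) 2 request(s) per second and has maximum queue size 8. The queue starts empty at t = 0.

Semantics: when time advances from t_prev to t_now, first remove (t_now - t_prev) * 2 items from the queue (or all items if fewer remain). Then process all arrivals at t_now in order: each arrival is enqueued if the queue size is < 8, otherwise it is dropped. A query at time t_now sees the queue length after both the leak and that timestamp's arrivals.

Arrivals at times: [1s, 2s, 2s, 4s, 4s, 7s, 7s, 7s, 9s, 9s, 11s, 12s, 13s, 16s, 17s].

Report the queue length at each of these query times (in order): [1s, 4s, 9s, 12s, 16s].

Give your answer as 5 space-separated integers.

Queue lengths at query times:
  query t=1s: backlog = 1
  query t=4s: backlog = 2
  query t=9s: backlog = 2
  query t=12s: backlog = 1
  query t=16s: backlog = 1

Answer: 1 2 2 1 1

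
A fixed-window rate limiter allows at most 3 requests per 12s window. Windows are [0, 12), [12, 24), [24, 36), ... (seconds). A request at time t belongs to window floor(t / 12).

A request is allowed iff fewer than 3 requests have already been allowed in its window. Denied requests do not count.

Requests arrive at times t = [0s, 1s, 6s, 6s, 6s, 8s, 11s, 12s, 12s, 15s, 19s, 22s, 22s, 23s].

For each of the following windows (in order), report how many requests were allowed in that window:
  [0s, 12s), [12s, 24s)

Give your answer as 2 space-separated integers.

Answer: 3 3

Derivation:
Processing requests:
  req#1 t=0s (window 0): ALLOW
  req#2 t=1s (window 0): ALLOW
  req#3 t=6s (window 0): ALLOW
  req#4 t=6s (window 0): DENY
  req#5 t=6s (window 0): DENY
  req#6 t=8s (window 0): DENY
  req#7 t=11s (window 0): DENY
  req#8 t=12s (window 1): ALLOW
  req#9 t=12s (window 1): ALLOW
  req#10 t=15s (window 1): ALLOW
  req#11 t=19s (window 1): DENY
  req#12 t=22s (window 1): DENY
  req#13 t=22s (window 1): DENY
  req#14 t=23s (window 1): DENY

Allowed counts by window: 3 3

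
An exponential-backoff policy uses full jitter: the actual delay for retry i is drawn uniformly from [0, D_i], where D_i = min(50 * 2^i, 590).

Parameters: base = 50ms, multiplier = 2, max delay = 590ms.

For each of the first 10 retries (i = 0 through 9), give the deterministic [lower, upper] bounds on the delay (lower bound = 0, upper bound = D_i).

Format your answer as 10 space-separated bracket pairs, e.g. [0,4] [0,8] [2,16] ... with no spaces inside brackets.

Answer: [0,50] [0,100] [0,200] [0,400] [0,590] [0,590] [0,590] [0,590] [0,590] [0,590]

Derivation:
Computing bounds per retry:
  i=0: D_i=min(50*2^0,590)=50, bounds=[0,50]
  i=1: D_i=min(50*2^1,590)=100, bounds=[0,100]
  i=2: D_i=min(50*2^2,590)=200, bounds=[0,200]
  i=3: D_i=min(50*2^3,590)=400, bounds=[0,400]
  i=4: D_i=min(50*2^4,590)=590, bounds=[0,590]
  i=5: D_i=min(50*2^5,590)=590, bounds=[0,590]
  i=6: D_i=min(50*2^6,590)=590, bounds=[0,590]
  i=7: D_i=min(50*2^7,590)=590, bounds=[0,590]
  i=8: D_i=min(50*2^8,590)=590, bounds=[0,590]
  i=9: D_i=min(50*2^9,590)=590, bounds=[0,590]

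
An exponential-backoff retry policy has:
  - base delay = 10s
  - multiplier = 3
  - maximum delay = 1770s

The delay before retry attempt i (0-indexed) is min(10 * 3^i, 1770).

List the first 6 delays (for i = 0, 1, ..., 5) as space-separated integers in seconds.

Answer: 10 30 90 270 810 1770

Derivation:
Computing each delay:
  i=0: min(10*3^0, 1770) = 10
  i=1: min(10*3^1, 1770) = 30
  i=2: min(10*3^2, 1770) = 90
  i=3: min(10*3^3, 1770) = 270
  i=4: min(10*3^4, 1770) = 810
  i=5: min(10*3^5, 1770) = 1770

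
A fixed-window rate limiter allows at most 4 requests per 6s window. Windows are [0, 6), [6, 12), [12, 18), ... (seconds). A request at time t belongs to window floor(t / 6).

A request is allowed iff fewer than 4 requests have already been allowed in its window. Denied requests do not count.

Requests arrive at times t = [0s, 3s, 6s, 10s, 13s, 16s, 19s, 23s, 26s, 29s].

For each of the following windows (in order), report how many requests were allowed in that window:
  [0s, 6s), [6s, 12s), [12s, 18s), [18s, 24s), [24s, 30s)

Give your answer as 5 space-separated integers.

Answer: 2 2 2 2 2

Derivation:
Processing requests:
  req#1 t=0s (window 0): ALLOW
  req#2 t=3s (window 0): ALLOW
  req#3 t=6s (window 1): ALLOW
  req#4 t=10s (window 1): ALLOW
  req#5 t=13s (window 2): ALLOW
  req#6 t=16s (window 2): ALLOW
  req#7 t=19s (window 3): ALLOW
  req#8 t=23s (window 3): ALLOW
  req#9 t=26s (window 4): ALLOW
  req#10 t=29s (window 4): ALLOW

Allowed counts by window: 2 2 2 2 2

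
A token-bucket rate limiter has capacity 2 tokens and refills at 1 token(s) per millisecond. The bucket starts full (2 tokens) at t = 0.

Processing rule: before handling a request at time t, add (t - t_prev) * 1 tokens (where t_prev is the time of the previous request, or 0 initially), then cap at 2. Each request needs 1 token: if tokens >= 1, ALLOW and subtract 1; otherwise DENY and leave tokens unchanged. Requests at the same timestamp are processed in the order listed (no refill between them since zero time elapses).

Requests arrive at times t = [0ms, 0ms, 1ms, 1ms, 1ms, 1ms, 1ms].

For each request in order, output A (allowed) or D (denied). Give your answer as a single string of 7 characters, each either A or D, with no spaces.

Answer: AAADDDD

Derivation:
Simulating step by step:
  req#1 t=0ms: ALLOW
  req#2 t=0ms: ALLOW
  req#3 t=1ms: ALLOW
  req#4 t=1ms: DENY
  req#5 t=1ms: DENY
  req#6 t=1ms: DENY
  req#7 t=1ms: DENY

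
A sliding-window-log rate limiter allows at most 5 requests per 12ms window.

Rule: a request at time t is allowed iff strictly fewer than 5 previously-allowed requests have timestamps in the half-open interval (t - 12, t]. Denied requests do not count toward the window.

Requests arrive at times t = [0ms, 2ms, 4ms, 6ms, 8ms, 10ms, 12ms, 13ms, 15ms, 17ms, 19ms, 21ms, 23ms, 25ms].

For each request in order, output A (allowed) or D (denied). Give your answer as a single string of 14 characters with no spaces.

Answer: AAAAADADAAAADA

Derivation:
Tracking allowed requests in the window:
  req#1 t=0ms: ALLOW
  req#2 t=2ms: ALLOW
  req#3 t=4ms: ALLOW
  req#4 t=6ms: ALLOW
  req#5 t=8ms: ALLOW
  req#6 t=10ms: DENY
  req#7 t=12ms: ALLOW
  req#8 t=13ms: DENY
  req#9 t=15ms: ALLOW
  req#10 t=17ms: ALLOW
  req#11 t=19ms: ALLOW
  req#12 t=21ms: ALLOW
  req#13 t=23ms: DENY
  req#14 t=25ms: ALLOW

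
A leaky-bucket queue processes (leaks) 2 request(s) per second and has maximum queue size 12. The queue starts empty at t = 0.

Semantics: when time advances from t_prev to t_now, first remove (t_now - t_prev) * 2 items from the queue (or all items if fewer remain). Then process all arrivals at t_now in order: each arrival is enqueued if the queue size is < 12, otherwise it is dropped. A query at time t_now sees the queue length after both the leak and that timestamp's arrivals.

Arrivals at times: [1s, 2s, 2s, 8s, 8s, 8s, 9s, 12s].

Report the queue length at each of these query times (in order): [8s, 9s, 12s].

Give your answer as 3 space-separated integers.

Answer: 3 2 1

Derivation:
Queue lengths at query times:
  query t=8s: backlog = 3
  query t=9s: backlog = 2
  query t=12s: backlog = 1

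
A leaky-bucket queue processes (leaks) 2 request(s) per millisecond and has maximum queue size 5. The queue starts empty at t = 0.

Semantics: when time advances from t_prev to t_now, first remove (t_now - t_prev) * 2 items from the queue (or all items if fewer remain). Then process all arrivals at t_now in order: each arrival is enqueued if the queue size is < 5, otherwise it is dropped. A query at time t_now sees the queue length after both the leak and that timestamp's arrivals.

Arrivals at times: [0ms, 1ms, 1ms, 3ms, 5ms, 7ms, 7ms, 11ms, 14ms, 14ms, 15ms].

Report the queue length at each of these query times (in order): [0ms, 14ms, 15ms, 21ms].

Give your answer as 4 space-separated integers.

Queue lengths at query times:
  query t=0ms: backlog = 1
  query t=14ms: backlog = 2
  query t=15ms: backlog = 1
  query t=21ms: backlog = 0

Answer: 1 2 1 0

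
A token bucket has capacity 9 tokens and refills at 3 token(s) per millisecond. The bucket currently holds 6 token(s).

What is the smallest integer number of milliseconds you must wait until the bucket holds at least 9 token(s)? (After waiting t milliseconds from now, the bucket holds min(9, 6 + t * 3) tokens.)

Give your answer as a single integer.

Need 6 + t * 3 >= 9, so t >= 3/3.
Smallest integer t = ceil(3/3) = 1.

Answer: 1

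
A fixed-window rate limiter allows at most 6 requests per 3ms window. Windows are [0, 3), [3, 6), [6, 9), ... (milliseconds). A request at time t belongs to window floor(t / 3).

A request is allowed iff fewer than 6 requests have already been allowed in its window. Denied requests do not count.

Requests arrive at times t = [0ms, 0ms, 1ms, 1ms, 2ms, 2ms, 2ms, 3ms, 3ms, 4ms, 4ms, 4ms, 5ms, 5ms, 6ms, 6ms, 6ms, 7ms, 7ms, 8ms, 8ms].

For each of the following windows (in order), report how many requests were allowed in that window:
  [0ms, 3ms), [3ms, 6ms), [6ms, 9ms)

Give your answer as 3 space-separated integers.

Processing requests:
  req#1 t=0ms (window 0): ALLOW
  req#2 t=0ms (window 0): ALLOW
  req#3 t=1ms (window 0): ALLOW
  req#4 t=1ms (window 0): ALLOW
  req#5 t=2ms (window 0): ALLOW
  req#6 t=2ms (window 0): ALLOW
  req#7 t=2ms (window 0): DENY
  req#8 t=3ms (window 1): ALLOW
  req#9 t=3ms (window 1): ALLOW
  req#10 t=4ms (window 1): ALLOW
  req#11 t=4ms (window 1): ALLOW
  req#12 t=4ms (window 1): ALLOW
  req#13 t=5ms (window 1): ALLOW
  req#14 t=5ms (window 1): DENY
  req#15 t=6ms (window 2): ALLOW
  req#16 t=6ms (window 2): ALLOW
  req#17 t=6ms (window 2): ALLOW
  req#18 t=7ms (window 2): ALLOW
  req#19 t=7ms (window 2): ALLOW
  req#20 t=8ms (window 2): ALLOW
  req#21 t=8ms (window 2): DENY

Allowed counts by window: 6 6 6

Answer: 6 6 6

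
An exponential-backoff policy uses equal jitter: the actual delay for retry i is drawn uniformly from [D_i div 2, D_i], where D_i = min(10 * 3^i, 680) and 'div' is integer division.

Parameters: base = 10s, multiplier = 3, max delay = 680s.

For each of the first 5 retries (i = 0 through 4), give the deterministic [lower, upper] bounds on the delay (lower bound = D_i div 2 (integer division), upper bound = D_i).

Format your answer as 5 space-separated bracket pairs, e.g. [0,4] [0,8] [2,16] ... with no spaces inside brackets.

Answer: [5,10] [15,30] [45,90] [135,270] [340,680]

Derivation:
Computing bounds per retry:
  i=0: D_i=min(10*3^0,680)=10, bounds=[5,10]
  i=1: D_i=min(10*3^1,680)=30, bounds=[15,30]
  i=2: D_i=min(10*3^2,680)=90, bounds=[45,90]
  i=3: D_i=min(10*3^3,680)=270, bounds=[135,270]
  i=4: D_i=min(10*3^4,680)=680, bounds=[340,680]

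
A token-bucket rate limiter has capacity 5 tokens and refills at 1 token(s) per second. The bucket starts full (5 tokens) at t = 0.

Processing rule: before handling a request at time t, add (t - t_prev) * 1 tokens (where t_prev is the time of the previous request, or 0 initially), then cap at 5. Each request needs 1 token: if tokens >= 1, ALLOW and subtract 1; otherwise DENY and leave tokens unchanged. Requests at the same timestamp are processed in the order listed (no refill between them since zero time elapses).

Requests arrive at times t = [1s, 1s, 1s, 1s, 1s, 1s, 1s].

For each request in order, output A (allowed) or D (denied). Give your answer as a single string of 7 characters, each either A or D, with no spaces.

Simulating step by step:
  req#1 t=1s: ALLOW
  req#2 t=1s: ALLOW
  req#3 t=1s: ALLOW
  req#4 t=1s: ALLOW
  req#5 t=1s: ALLOW
  req#6 t=1s: DENY
  req#7 t=1s: DENY

Answer: AAAAADD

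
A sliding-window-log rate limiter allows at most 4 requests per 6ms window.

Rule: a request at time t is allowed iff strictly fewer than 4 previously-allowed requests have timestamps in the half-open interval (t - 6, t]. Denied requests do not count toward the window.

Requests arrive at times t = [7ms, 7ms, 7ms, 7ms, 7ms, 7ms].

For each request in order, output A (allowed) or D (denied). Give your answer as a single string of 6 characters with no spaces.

Tracking allowed requests in the window:
  req#1 t=7ms: ALLOW
  req#2 t=7ms: ALLOW
  req#3 t=7ms: ALLOW
  req#4 t=7ms: ALLOW
  req#5 t=7ms: DENY
  req#6 t=7ms: DENY

Answer: AAAADD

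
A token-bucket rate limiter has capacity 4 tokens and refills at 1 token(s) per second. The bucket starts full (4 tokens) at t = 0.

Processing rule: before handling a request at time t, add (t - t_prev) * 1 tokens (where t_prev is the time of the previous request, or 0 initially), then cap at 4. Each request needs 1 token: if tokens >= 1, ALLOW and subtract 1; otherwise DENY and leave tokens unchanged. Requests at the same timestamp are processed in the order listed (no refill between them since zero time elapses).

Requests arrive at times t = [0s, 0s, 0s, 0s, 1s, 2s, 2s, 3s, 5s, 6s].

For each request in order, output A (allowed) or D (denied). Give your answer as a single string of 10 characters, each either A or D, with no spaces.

Simulating step by step:
  req#1 t=0s: ALLOW
  req#2 t=0s: ALLOW
  req#3 t=0s: ALLOW
  req#4 t=0s: ALLOW
  req#5 t=1s: ALLOW
  req#6 t=2s: ALLOW
  req#7 t=2s: DENY
  req#8 t=3s: ALLOW
  req#9 t=5s: ALLOW
  req#10 t=6s: ALLOW

Answer: AAAAAADAAA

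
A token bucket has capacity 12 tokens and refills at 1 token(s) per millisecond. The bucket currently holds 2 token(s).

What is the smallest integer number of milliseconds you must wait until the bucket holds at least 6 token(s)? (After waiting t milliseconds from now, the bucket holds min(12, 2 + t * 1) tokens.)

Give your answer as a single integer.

Need 2 + t * 1 >= 6, so t >= 4/1.
Smallest integer t = ceil(4/1) = 4.

Answer: 4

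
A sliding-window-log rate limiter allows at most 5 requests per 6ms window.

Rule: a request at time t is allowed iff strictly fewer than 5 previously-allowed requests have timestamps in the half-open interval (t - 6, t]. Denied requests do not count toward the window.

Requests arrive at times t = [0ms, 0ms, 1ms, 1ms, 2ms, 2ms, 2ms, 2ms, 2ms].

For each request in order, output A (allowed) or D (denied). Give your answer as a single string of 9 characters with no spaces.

Answer: AAAAADDDD

Derivation:
Tracking allowed requests in the window:
  req#1 t=0ms: ALLOW
  req#2 t=0ms: ALLOW
  req#3 t=1ms: ALLOW
  req#4 t=1ms: ALLOW
  req#5 t=2ms: ALLOW
  req#6 t=2ms: DENY
  req#7 t=2ms: DENY
  req#8 t=2ms: DENY
  req#9 t=2ms: DENY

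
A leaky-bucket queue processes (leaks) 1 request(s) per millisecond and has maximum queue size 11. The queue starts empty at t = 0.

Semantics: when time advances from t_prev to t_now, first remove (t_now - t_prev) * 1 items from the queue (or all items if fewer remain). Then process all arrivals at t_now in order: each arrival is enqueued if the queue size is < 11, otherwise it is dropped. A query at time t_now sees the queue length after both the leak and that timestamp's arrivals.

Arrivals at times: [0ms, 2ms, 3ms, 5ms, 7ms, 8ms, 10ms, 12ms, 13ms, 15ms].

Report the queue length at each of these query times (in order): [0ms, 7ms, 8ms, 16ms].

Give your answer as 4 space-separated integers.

Answer: 1 1 1 0

Derivation:
Queue lengths at query times:
  query t=0ms: backlog = 1
  query t=7ms: backlog = 1
  query t=8ms: backlog = 1
  query t=16ms: backlog = 0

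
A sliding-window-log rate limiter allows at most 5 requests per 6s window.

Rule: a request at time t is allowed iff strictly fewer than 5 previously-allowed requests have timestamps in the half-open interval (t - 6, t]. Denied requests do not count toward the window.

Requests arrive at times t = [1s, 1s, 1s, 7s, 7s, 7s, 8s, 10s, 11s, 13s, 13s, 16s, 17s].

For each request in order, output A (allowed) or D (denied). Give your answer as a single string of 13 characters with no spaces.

Answer: AAAAAAAADAAAA

Derivation:
Tracking allowed requests in the window:
  req#1 t=1s: ALLOW
  req#2 t=1s: ALLOW
  req#3 t=1s: ALLOW
  req#4 t=7s: ALLOW
  req#5 t=7s: ALLOW
  req#6 t=7s: ALLOW
  req#7 t=8s: ALLOW
  req#8 t=10s: ALLOW
  req#9 t=11s: DENY
  req#10 t=13s: ALLOW
  req#11 t=13s: ALLOW
  req#12 t=16s: ALLOW
  req#13 t=17s: ALLOW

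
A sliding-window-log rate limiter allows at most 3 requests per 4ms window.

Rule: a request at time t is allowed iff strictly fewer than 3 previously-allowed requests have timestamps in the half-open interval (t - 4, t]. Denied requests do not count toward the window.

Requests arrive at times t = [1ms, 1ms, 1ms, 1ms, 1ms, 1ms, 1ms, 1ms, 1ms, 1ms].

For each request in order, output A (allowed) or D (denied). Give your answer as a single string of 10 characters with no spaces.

Tracking allowed requests in the window:
  req#1 t=1ms: ALLOW
  req#2 t=1ms: ALLOW
  req#3 t=1ms: ALLOW
  req#4 t=1ms: DENY
  req#5 t=1ms: DENY
  req#6 t=1ms: DENY
  req#7 t=1ms: DENY
  req#8 t=1ms: DENY
  req#9 t=1ms: DENY
  req#10 t=1ms: DENY

Answer: AAADDDDDDD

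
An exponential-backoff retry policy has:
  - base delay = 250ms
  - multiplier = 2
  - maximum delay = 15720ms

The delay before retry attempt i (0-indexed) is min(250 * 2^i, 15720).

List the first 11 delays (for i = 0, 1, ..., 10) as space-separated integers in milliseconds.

Answer: 250 500 1000 2000 4000 8000 15720 15720 15720 15720 15720

Derivation:
Computing each delay:
  i=0: min(250*2^0, 15720) = 250
  i=1: min(250*2^1, 15720) = 500
  i=2: min(250*2^2, 15720) = 1000
  i=3: min(250*2^3, 15720) = 2000
  i=4: min(250*2^4, 15720) = 4000
  i=5: min(250*2^5, 15720) = 8000
  i=6: min(250*2^6, 15720) = 15720
  i=7: min(250*2^7, 15720) = 15720
  i=8: min(250*2^8, 15720) = 15720
  i=9: min(250*2^9, 15720) = 15720
  i=10: min(250*2^10, 15720) = 15720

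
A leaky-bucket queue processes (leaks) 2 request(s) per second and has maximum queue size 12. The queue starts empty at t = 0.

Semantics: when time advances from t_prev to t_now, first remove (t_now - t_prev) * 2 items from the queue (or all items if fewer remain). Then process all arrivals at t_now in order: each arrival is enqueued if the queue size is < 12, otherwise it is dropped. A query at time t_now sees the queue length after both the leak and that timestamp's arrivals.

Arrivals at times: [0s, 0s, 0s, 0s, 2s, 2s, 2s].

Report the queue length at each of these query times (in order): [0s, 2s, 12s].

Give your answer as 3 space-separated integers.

Answer: 4 3 0

Derivation:
Queue lengths at query times:
  query t=0s: backlog = 4
  query t=2s: backlog = 3
  query t=12s: backlog = 0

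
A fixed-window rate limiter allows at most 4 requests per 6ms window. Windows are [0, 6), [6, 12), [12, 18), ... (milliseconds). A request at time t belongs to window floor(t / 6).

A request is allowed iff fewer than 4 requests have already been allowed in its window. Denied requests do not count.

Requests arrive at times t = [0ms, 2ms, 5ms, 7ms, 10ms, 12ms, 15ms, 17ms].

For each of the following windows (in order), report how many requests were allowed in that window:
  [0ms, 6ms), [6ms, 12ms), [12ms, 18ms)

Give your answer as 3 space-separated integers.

Processing requests:
  req#1 t=0ms (window 0): ALLOW
  req#2 t=2ms (window 0): ALLOW
  req#3 t=5ms (window 0): ALLOW
  req#4 t=7ms (window 1): ALLOW
  req#5 t=10ms (window 1): ALLOW
  req#6 t=12ms (window 2): ALLOW
  req#7 t=15ms (window 2): ALLOW
  req#8 t=17ms (window 2): ALLOW

Allowed counts by window: 3 2 3

Answer: 3 2 3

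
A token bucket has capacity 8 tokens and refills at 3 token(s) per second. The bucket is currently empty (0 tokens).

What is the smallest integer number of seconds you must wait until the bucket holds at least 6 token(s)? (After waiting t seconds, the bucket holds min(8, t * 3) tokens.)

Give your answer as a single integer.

Need t * 3 >= 6, so t >= 6/3.
Smallest integer t = ceil(6/3) = 2.

Answer: 2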